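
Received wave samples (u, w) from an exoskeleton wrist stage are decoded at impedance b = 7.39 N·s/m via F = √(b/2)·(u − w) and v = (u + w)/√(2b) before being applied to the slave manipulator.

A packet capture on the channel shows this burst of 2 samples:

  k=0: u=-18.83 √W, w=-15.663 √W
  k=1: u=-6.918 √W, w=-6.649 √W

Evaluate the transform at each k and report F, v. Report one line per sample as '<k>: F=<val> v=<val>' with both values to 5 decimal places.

0: F=-6.08773 v=-8.97209
1: F=-0.51708 v=-3.52896

k=0: u−w=-3.16700, u+w=-34.49300; √(b/2)=1.92224, √(2b)=3.84448; F=1.92224×(-3.167)=-6.08773, v=-34.49300/3.84448=-8.97209
k=1: u−w=-0.26900, u+w=-13.56700; √(b/2)=1.92224, √(2b)=3.84448; F=1.92224×(-0.269)=-0.51708, v=-13.56700/3.84448=-3.52896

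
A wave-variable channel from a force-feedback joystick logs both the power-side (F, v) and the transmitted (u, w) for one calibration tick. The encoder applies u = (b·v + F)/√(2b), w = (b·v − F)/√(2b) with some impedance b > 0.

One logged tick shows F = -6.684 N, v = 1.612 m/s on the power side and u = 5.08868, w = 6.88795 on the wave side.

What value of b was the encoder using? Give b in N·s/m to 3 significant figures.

u + w = 11.9766;  u + w = √(2b)·v, so √(2b) = 11.9766/1.612 = 7.4297.
b = (√(2b))²/2 = 55.2000/2 = 27.6000.
(Check via u − w = 2F/√(2b): u − w = -1.7993, 2F/√(2b) = -1.7993.)

b = 27.6 N·s/m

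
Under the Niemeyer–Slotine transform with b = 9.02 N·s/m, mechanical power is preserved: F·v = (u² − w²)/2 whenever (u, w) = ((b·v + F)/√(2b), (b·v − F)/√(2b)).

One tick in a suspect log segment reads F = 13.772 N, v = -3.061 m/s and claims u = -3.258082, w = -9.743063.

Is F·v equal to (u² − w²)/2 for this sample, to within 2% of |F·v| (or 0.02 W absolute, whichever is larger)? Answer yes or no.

F·v = 13.772×(-3.061) = -42.156092 W.
(u² − w²)/2 = (10.615098 − 94.927277)/2 = -42.156089 W.
|Δ| = 0.000003;  2% of max(1, |F·v|) = 0.843122.

yes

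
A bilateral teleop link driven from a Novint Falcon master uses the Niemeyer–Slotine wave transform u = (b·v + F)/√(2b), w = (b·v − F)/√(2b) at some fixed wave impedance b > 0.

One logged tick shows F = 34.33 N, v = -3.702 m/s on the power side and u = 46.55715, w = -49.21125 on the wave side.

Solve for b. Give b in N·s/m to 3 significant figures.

b = 0.257 N·s/m

u + w = -2.65410;  u + w = √(2b)·v, so √(2b) = -2.65410/(-3.702) = 0.71694.
b = (√(2b))²/2 = 0.51400/2 = 0.25700.
(Check via u − w = 2F/√(2b): u − w = 95.76840, 2F/√(2b) = 95.76855.)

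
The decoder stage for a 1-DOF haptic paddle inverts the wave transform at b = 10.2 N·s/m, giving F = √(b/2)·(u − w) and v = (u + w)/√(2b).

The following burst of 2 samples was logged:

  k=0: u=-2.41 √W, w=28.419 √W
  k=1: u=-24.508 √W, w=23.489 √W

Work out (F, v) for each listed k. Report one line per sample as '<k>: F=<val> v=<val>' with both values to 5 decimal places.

k=0: u−w=-30.82900, u+w=26.00900; √(b/2)=2.25832, √(2b)=4.51664; F=2.25832×(-30.829)=-69.62168, v=26.00900/4.51664=5.75849
k=1: u−w=-47.99700, u+w=-1.01900; √(b/2)=2.25832, √(2b)=4.51664; F=2.25832×(-47.997)=-108.39249, v=-1.01900/4.51664=-0.22561

0: F=-69.62168 v=5.75849
1: F=-108.39249 v=-0.22561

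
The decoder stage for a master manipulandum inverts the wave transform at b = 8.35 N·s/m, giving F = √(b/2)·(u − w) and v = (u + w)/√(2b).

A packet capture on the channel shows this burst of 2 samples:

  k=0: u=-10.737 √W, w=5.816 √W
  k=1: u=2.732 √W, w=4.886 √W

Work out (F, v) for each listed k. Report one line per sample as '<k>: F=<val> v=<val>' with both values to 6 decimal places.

0: F=-33.822442 v=-1.204190
1: F=-4.401229 v=1.864158

k=0: u−w=-16.553000, u+w=-4.921000; √(b/2)=2.043282, √(2b)=4.086563; F=2.043282×(-16.553)=-33.822442, v=-4.921000/4.086563=-1.204190
k=1: u−w=-2.154000, u+w=7.618000; √(b/2)=2.043282, √(2b)=4.086563; F=2.043282×(-2.154)=-4.401229, v=7.618000/4.086563=1.864158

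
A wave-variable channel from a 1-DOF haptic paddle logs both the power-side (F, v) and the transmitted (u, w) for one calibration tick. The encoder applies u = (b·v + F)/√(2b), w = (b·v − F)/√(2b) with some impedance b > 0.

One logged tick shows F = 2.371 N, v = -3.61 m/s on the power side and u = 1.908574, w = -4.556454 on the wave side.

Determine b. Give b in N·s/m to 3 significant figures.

b = 0.269 N·s/m

u + w = -2.647880;  u + w = √(2b)·v, so √(2b) = -2.647880/(-3.61) = 0.733485.
b = (√(2b))²/2 = 0.538000/2 = 0.269000.
(Check via u − w = 2F/√(2b): u − w = 6.465028, 2F/√(2b) = 6.465029.)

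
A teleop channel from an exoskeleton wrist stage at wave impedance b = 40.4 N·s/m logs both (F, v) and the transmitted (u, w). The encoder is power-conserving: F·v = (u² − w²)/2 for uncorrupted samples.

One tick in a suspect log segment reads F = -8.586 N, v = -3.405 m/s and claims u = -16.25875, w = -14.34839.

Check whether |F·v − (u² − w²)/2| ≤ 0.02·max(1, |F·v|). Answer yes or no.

yes

F·v = (-8.586)×(-3.405) = 29.2353 W.
(u² − w²)/2 = (264.3470 − 205.8763)/2 = 29.2353 W.
|Δ| = 0.0000;  2% of max(1, |F·v|) = 0.5847.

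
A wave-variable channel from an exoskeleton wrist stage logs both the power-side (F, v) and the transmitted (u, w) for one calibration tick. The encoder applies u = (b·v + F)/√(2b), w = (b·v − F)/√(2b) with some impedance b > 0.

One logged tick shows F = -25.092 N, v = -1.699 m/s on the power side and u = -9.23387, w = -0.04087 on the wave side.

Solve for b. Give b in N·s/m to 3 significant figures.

b = 14.9 N·s/m

u + w = -9.2747;  u + w = √(2b)·v, so √(2b) = -9.2747/(-1.699) = 5.4589.
b = (√(2b))²/2 = 29.8000/2 = 14.9000.
(Check via u − w = 2F/√(2b): u − w = -9.1930, 2F/√(2b) = -9.1930.)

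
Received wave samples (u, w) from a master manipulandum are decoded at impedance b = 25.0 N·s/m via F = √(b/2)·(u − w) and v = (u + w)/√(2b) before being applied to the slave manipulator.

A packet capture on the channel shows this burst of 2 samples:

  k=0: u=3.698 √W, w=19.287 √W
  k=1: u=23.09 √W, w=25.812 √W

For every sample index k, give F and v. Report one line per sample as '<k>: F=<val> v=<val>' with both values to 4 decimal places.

k=0: u−w=-15.5890, u+w=22.9850; √(b/2)=3.5355, √(2b)=7.0711; F=3.5355×(-15.589)=-55.1154, v=22.9850/7.0711=3.2506
k=1: u−w=-2.7220, u+w=48.9020; √(b/2)=3.5355, √(2b)=7.0711; F=3.5355×(-2.722)=-9.6237, v=48.9020/7.0711=6.9158

0: F=-55.1154 v=3.2506
1: F=-9.6237 v=6.9158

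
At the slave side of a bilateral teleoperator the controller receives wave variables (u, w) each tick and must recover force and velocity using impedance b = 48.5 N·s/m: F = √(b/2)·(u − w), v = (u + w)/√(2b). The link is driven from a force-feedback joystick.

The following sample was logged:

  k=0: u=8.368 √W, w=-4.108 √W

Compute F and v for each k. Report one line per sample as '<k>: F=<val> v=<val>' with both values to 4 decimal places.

0: F=61.4372 v=0.4325

k=0: u−w=12.4760, u+w=4.2600; √(b/2)=4.9244, √(2b)=9.8489; F=4.9244×12.476=61.4372, v=4.2600/9.8489=0.4325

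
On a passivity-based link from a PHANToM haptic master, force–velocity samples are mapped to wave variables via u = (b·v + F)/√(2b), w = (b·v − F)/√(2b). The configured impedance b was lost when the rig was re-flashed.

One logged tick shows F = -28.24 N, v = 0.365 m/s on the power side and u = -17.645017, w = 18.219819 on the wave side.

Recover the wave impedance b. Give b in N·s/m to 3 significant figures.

b = 1.24 N·s/m

u + w = 0.574802;  u + w = √(2b)·v, so √(2b) = 0.574802/0.365 = 1.574800.
b = (√(2b))²/2 = 2.479995/2 = 1.239998.
(Check via u − w = 2F/√(2b): u − w = -35.864836, 2F/√(2b) = -35.864872.)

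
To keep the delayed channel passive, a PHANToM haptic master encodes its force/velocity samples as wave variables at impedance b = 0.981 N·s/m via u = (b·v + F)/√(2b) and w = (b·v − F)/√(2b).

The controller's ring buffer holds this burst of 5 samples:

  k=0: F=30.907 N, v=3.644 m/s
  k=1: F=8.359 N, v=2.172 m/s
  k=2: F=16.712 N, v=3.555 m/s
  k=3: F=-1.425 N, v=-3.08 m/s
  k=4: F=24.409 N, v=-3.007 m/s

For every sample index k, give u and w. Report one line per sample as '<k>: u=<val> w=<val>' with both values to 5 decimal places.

k=0: b·v=0.981×3.644=3.57476; √(2b)=1.40071; u=(3.57476+30.907)/1.40071=24.61727, w=(3.57476−30.907)/1.40071=-19.51307
k=1: b·v=0.981×2.172=2.13073; √(2b)=1.40071; u=(2.13073+8.359)/1.40071=7.48885, w=(2.13073−8.359)/1.40071=-4.44649
k=2: b·v=0.981×3.555=3.48746; √(2b)=1.40071; u=(3.48746+16.712)/1.40071=14.42083, w=(3.48746−16.712)/1.40071=-9.44129
k=3: b·v=0.981×(-3.08)=-3.02148; √(2b)=1.40071; u=(-3.02148+(-1.425))/1.40071=-3.17444, w=(-3.02148−(-1.425))/1.40071=-1.13976
k=4: b·v=0.981×(-3.007)=-2.94987; √(2b)=1.40071; u=(-2.94987+24.409)/1.40071=15.32014, w=(-2.94987−24.409)/1.40071=-19.53209

0: u=24.61727 w=-19.51307
1: u=7.48885 w=-4.44649
2: u=14.42083 w=-9.44129
3: u=-3.17444 w=-1.13976
4: u=15.32014 w=-19.53209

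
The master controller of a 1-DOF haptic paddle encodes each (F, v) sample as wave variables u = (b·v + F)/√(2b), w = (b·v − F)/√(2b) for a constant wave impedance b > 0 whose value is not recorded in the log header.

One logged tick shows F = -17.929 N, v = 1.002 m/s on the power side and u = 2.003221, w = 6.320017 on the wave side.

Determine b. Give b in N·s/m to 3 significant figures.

u + w = 8.323238;  u + w = √(2b)·v, so √(2b) = 8.323238/1.002 = 8.306625.
b = (√(2b))²/2 = 69.000015/2 = 34.500007.
(Check via u − w = 2F/√(2b): u − w = -4.316796, 2F/√(2b) = -4.316795.)

b = 34.5 N·s/m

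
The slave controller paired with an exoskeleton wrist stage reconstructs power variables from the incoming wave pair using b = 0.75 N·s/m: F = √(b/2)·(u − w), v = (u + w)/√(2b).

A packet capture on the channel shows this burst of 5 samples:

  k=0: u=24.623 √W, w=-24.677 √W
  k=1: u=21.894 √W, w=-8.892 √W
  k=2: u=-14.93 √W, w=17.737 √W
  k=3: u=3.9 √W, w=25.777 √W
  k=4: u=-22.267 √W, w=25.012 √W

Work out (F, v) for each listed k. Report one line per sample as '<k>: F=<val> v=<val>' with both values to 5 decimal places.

0: F=30.18996 v=-0.04409
1: F=18.85250 v=10.61609
2: F=-20.00437 v=2.29191
3: F=-13.39687 v=24.23117
4: F=-28.95236 v=2.24128

k=0: u−w=49.30000, u+w=-0.05400; √(b/2)=0.61237, √(2b)=1.22474; F=0.61237×49.3=30.18996, v=-0.05400/1.22474=-0.04409
k=1: u−w=30.78600, u+w=13.00200; √(b/2)=0.61237, √(2b)=1.22474; F=0.61237×30.786=18.85250, v=13.00200/1.22474=10.61609
k=2: u−w=-32.66700, u+w=2.80700; √(b/2)=0.61237, √(2b)=1.22474; F=0.61237×(-32.667)=-20.00437, v=2.80700/1.22474=2.29191
k=3: u−w=-21.87700, u+w=29.67700; √(b/2)=0.61237, √(2b)=1.22474; F=0.61237×(-21.877)=-13.39687, v=29.67700/1.22474=24.23117
k=4: u−w=-47.27900, u+w=2.74500; √(b/2)=0.61237, √(2b)=1.22474; F=0.61237×(-47.279)=-28.95236, v=2.74500/1.22474=2.24128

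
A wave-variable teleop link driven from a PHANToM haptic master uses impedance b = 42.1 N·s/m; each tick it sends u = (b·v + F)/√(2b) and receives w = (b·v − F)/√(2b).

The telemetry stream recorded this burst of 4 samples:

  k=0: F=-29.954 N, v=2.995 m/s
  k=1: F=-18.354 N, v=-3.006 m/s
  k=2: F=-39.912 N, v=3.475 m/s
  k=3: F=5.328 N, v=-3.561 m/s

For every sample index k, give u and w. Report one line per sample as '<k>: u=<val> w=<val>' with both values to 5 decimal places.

k=0: b·v=42.1×2.995=126.08950; √(2b)=9.17606; u=(126.08950+(-29.954))/9.17606=10.47678, w=(126.08950−(-29.954))/9.17606=17.00551
k=1: b·v=42.1×(-3.006)=-126.55260; √(2b)=9.17606; u=(-126.55260+(-18.354))/9.17606=-15.79182, w=(-126.55260−(-18.354))/9.17606=-11.79141
k=2: b·v=42.1×3.475=146.29750; √(2b)=9.17606; u=(146.29750+(-39.912))/9.17606=11.59382, w=(146.29750−(-39.912))/9.17606=20.29298
k=3: b·v=42.1×(-3.561)=-149.91810; √(2b)=9.17606; u=(-149.91810+5.328)/9.17606=-15.75733, w=(-149.91810−5.328)/9.17606=-16.91861

0: u=10.47678 w=17.00551
1: u=-15.79182 w=-11.79141
2: u=11.59382 w=20.29298
3: u=-15.75733 w=-16.91861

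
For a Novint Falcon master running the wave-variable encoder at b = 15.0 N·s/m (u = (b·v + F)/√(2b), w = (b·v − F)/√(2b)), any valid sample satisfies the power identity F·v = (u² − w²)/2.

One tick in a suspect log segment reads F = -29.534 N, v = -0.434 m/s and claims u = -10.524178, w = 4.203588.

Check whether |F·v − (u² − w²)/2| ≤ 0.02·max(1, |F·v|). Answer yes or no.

no

F·v = (-29.534)×(-0.434) = 12.817756 W.
(u² − w²)/2 = (110.758323 − 17.670152)/2 = 46.544085 W.
|Δ| = 33.726329;  2% of max(1, |F·v|) = 0.256355.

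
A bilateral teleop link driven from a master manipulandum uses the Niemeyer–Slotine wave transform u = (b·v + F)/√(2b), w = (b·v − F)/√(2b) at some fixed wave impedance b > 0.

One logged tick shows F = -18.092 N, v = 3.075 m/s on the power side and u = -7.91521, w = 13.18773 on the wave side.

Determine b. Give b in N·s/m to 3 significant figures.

b = 1.47 N·s/m

u + w = 5.2725;  u + w = √(2b)·v, so √(2b) = 5.2725/3.075 = 1.7146.
b = (√(2b))²/2 = 2.9400/2 = 1.4700.
(Check via u − w = 2F/√(2b): u − w = -21.1029, 2F/√(2b) = -21.1030.)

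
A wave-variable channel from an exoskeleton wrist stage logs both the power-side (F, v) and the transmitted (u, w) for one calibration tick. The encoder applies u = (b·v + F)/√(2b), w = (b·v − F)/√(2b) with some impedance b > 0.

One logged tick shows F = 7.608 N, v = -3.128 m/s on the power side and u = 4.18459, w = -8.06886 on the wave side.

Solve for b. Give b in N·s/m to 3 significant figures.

u + w = -3.8843;  u + w = √(2b)·v, so √(2b) = -3.8843/(-3.128) = 1.2418.
b = (√(2b))²/2 = 1.5420/2 = 0.7710.
(Check via u − w = 2F/√(2b): u − w = 12.2535, 2F/√(2b) = 12.2534.)

b = 0.771 N·s/m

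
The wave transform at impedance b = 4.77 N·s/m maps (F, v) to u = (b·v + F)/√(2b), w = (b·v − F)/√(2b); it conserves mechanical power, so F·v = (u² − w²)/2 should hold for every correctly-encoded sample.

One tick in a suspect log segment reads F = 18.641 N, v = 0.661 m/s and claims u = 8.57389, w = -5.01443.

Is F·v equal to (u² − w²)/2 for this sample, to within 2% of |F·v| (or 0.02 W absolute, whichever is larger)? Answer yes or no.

no

F·v = 18.641×0.661 = 12.32170 W.
(u² − w²)/2 = (73.51159 − 25.14451)/2 = 24.18354 W.
|Δ| = 11.86184;  2% of max(1, |F·v|) = 0.24643.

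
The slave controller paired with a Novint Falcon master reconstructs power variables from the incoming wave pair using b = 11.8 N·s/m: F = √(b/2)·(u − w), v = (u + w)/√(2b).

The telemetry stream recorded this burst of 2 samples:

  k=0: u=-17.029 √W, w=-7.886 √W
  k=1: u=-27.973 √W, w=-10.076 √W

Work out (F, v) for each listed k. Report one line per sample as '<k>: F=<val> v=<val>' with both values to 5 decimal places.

k=0: u−w=-9.14300, u+w=-24.91500; √(b/2)=2.42899, √(2b)=4.85798; F=2.42899×(-9.143)=-22.20827, v=-24.91500/4.85798=-5.12867
k=1: u−w=-17.89700, u+w=-38.04900; √(b/2)=2.42899, √(2b)=4.85798; F=2.42899×(-17.897)=-43.47166, v=-38.04900/4.85798=-7.83226

0: F=-22.20827 v=-5.12867
1: F=-43.47166 v=-7.83226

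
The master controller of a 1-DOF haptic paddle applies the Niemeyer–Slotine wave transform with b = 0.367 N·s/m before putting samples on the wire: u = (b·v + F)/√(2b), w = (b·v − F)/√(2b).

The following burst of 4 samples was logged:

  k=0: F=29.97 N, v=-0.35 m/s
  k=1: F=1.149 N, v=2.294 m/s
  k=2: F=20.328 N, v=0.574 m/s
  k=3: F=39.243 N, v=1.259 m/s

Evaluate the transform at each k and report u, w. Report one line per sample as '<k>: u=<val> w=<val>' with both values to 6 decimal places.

k=0: b·v=0.367×(-0.35)=-0.128450; √(2b)=0.856738; u=(-0.128450+29.97)/0.856738=34.831594, w=(-0.128450−29.97)/0.856738=-35.131452
k=1: b·v=0.367×2.294=0.841898; √(2b)=0.856738; u=(0.841898+1.149)/0.856738=2.323812, w=(0.841898−1.149)/0.856738=-0.358455
k=2: b·v=0.367×0.574=0.210658; √(2b)=0.856738; u=(0.210658+20.328)/0.856738=23.973091, w=(0.210658−20.328)/0.856738=-23.481323
k=3: b·v=0.367×1.259=0.462053; √(2b)=0.856738; u=(0.462053+39.243)/0.856738=46.344452, w=(0.462053−39.243)/0.856738=-45.265819

0: u=34.831594 w=-35.131452
1: u=2.323812 w=-0.358455
2: u=23.973091 w=-23.481323
3: u=46.344452 w=-45.265819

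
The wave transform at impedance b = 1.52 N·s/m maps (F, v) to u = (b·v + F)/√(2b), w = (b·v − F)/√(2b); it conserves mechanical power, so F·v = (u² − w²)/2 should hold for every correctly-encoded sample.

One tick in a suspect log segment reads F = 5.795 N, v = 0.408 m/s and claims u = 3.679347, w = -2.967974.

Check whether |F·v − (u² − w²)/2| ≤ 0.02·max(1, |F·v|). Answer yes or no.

F·v = 5.795×0.408 = 2.364360 W.
(u² − w²)/2 = (13.537594 − 8.808870)/2 = 2.364362 W.
|Δ| = 0.000002;  2% of max(1, |F·v|) = 0.047287.

yes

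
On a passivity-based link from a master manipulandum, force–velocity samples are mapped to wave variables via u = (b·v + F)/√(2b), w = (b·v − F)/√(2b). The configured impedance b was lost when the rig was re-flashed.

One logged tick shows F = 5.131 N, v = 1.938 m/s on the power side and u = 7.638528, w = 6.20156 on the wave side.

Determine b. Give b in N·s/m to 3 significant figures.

b = 25.5 N·s/m

u + w = 13.840088;  u + w = √(2b)·v, so √(2b) = 13.840088/1.938 = 7.141428.
b = (√(2b))²/2 = 50.999998/2 = 25.499999.
(Check via u − w = 2F/√(2b): u − w = 1.436968, 2F/√(2b) = 1.436967.)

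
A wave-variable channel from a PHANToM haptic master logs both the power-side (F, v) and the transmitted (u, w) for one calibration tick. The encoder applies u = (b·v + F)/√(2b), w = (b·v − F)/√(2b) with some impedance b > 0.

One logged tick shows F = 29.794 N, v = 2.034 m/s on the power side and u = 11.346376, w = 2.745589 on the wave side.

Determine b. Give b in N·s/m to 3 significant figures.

b = 24 N·s/m

u + w = 14.091965;  u + w = √(2b)·v, so √(2b) = 14.091965/2.034 = 6.928203.
b = (√(2b))²/2 = 47.999997/2 = 23.999999.
(Check via u − w = 2F/√(2b): u − w = 8.600787, 2F/√(2b) = 8.600787.)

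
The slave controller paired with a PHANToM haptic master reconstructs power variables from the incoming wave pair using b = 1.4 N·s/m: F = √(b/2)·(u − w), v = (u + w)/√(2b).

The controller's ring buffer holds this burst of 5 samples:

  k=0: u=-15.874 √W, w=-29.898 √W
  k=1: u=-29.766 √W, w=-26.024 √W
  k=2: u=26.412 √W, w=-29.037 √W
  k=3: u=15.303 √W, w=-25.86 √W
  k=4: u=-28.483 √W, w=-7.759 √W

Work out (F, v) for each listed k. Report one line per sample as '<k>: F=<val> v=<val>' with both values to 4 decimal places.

0: F=11.7333 v=-27.3540
1: F=-3.1308 v=-33.3409
2: F=46.3920 v=-1.5687
3: F=34.4394 v=-6.3090
4: F=-17.3389 v=-21.6587

k=0: u−w=14.0240, u+w=-45.7720; √(b/2)=0.8367, √(2b)=1.6733; F=0.8367×14.024=11.7333, v=-45.7720/1.6733=-27.3540
k=1: u−w=-3.7420, u+w=-55.7900; √(b/2)=0.8367, √(2b)=1.6733; F=0.8367×(-3.742)=-3.1308, v=-55.7900/1.6733=-33.3409
k=2: u−w=55.4490, u+w=-2.6250; √(b/2)=0.8367, √(2b)=1.6733; F=0.8367×55.449=46.3920, v=-2.6250/1.6733=-1.5687
k=3: u−w=41.1630, u+w=-10.5570; √(b/2)=0.8367, √(2b)=1.6733; F=0.8367×41.163=34.4394, v=-10.5570/1.6733=-6.3090
k=4: u−w=-20.7240, u+w=-36.2420; √(b/2)=0.8367, √(2b)=1.6733; F=0.8367×(-20.724)=-17.3389, v=-36.2420/1.6733=-21.6587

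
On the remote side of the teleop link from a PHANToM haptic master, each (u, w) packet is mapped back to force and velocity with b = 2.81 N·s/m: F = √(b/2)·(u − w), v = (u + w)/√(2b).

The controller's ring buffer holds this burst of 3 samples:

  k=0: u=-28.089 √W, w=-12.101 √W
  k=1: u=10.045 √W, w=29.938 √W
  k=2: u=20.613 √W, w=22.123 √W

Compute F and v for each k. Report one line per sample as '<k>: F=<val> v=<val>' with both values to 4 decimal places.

0: F=-18.9510 v=-16.9531
1: F=-23.5797 v=16.8658
2: F=-1.7898 v=18.0271

k=0: u−w=-15.9880, u+w=-40.1900; √(b/2)=1.1853, √(2b)=2.3707; F=1.1853×(-15.988)=-18.9510, v=-40.1900/2.3707=-16.9531
k=1: u−w=-19.8930, u+w=39.9830; √(b/2)=1.1853, √(2b)=2.3707; F=1.1853×(-19.893)=-23.5797, v=39.9830/2.3707=16.8658
k=2: u−w=-1.5100, u+w=42.7360; √(b/2)=1.1853, √(2b)=2.3707; F=1.1853×(-1.51)=-1.7898, v=42.7360/2.3707=18.0271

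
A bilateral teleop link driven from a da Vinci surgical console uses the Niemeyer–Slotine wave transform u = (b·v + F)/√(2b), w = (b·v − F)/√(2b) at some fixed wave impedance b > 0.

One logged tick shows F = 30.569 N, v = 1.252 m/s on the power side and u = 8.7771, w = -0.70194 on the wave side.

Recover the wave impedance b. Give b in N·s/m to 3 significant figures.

b = 20.8 N·s/m

u + w = 8.07516;  u + w = √(2b)·v, so √(2b) = 8.07516/1.252 = 6.44981.
b = (√(2b))²/2 = 41.60003/2 = 20.80001.
(Check via u − w = 2F/√(2b): u − w = 9.47904, 2F/√(2b) = 9.47904.)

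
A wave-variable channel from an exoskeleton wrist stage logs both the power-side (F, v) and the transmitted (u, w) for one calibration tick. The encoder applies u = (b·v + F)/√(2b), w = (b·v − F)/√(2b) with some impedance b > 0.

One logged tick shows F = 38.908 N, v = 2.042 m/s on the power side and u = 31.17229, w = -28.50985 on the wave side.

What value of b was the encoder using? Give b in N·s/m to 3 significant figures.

u + w = 2.6624;  u + w = √(2b)·v, so √(2b) = 2.6624/2.042 = 1.3038.
b = (√(2b))²/2 = 1.7000/2 = 0.8500.
(Check via u − w = 2F/√(2b): u − w = 59.6821, 2F/√(2b) = 59.6822.)

b = 0.85 N·s/m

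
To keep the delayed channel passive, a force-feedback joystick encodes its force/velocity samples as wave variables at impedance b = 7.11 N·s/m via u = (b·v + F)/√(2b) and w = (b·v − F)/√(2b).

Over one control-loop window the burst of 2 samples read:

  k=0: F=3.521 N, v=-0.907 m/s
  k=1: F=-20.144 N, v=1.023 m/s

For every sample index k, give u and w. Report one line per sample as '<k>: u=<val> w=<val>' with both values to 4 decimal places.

0: u=-0.7764 w=-2.6438
1: u=-3.4131 w=7.2707

k=0: b·v=7.11×(-0.907)=-6.4488; √(2b)=3.7709; u=(-6.4488+3.521)/3.7709=-0.7764, w=(-6.4488−3.521)/3.7709=-2.6438
k=1: b·v=7.11×1.023=7.2735; √(2b)=3.7709; u=(7.2735+(-20.144))/3.7709=-3.4131, w=(7.2735−(-20.144))/3.7709=7.2707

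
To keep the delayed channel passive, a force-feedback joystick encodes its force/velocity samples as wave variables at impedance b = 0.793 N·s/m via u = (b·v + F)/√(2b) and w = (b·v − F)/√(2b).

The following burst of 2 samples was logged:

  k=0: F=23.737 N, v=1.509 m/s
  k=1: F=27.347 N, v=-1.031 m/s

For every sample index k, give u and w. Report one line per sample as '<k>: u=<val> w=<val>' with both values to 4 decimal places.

k=0: b·v=0.793×1.509=1.1966; √(2b)=1.2594; u=(1.1966+23.737)/1.2594=19.7986, w=(1.1966−23.737)/1.2594=-17.8982
k=1: b·v=0.793×(-1.031)=-0.8176; √(2b)=1.2594; u=(-0.8176+27.347)/1.2594=21.0657, w=(-0.8176−27.347)/1.2594=-22.3641

0: u=19.7986 w=-17.8982
1: u=21.0657 w=-22.3641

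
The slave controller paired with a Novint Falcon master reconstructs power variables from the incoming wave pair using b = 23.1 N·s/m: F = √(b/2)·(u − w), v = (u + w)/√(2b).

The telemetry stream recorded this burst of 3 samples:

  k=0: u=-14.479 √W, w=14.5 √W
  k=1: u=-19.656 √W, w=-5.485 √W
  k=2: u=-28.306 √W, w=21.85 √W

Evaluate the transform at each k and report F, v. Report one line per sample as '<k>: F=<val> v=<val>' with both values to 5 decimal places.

0: F=-98.48597 v=0.00309
1: F=-48.16056 v=-3.69881
2: F=-170.45663 v=-0.94982

k=0: u−w=-28.97900, u+w=0.02100; √(b/2)=3.39853, √(2b)=6.79706; F=3.39853×(-28.979)=-98.48597, v=0.02100/6.79706=0.00309
k=1: u−w=-14.17100, u+w=-25.14100; √(b/2)=3.39853, √(2b)=6.79706; F=3.39853×(-14.171)=-48.16056, v=-25.14100/6.79706=-3.69881
k=2: u−w=-50.15600, u+w=-6.45600; √(b/2)=3.39853, √(2b)=6.79706; F=3.39853×(-50.156)=-170.45663, v=-6.45600/6.79706=-0.94982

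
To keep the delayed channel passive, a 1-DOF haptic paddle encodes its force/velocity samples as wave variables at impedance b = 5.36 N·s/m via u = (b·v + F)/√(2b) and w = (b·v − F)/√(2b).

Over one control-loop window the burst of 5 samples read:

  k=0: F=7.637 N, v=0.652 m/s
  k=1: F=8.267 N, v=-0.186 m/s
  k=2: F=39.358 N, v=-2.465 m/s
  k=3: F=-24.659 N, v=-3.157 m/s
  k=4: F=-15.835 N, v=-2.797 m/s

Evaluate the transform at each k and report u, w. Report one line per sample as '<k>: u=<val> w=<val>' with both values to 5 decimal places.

0: u=3.39989 w=-1.26515
1: u=2.22044 w=-2.82943
2: u=7.98548 w=-16.05624
3: u=-12.69967 w=2.36321
4: u=-9.41527 w=0.25750

k=0: b·v=5.36×0.652=3.49472; √(2b)=3.27414; u=(3.49472+7.637)/3.27414=3.39989, w=(3.49472−7.637)/3.27414=-1.26515
k=1: b·v=5.36×(-0.186)=-0.99696; √(2b)=3.27414; u=(-0.99696+8.267)/3.27414=2.22044, w=(-0.99696−8.267)/3.27414=-2.82943
k=2: b·v=5.36×(-2.465)=-13.21240; √(2b)=3.27414; u=(-13.21240+39.358)/3.27414=7.98548, w=(-13.21240−39.358)/3.27414=-16.05624
k=3: b·v=5.36×(-3.157)=-16.92152; √(2b)=3.27414; u=(-16.92152+(-24.659))/3.27414=-12.69967, w=(-16.92152−(-24.659))/3.27414=2.36321
k=4: b·v=5.36×(-2.797)=-14.99192; √(2b)=3.27414; u=(-14.99192+(-15.835))/3.27414=-9.41527, w=(-14.99192−(-15.835))/3.27414=0.25750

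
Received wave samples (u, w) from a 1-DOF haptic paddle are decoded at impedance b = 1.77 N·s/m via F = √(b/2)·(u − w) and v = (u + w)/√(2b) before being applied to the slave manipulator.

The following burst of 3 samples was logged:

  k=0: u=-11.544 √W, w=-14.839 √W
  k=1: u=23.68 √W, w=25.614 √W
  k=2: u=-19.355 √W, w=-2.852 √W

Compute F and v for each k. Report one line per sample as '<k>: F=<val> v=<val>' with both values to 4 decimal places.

k=0: u−w=3.2950, u+w=-26.3830; √(b/2)=0.9407, √(2b)=1.8815; F=0.9407×3.295=3.0998, v=-26.3830/1.8815=-14.0224
k=1: u−w=-1.9340, u+w=49.2940; √(b/2)=0.9407, √(2b)=1.8815; F=0.9407×(-1.934)=-1.8194, v=49.2940/1.8815=26.1995
k=2: u−w=-16.5030, u+w=-22.2070; √(b/2)=0.9407, √(2b)=1.8815; F=0.9407×(-16.503)=-15.5251, v=-22.2070/1.8815=-11.8029

0: F=3.0998 v=-14.0224
1: F=-1.8194 v=26.1995
2: F=-15.5251 v=-11.8029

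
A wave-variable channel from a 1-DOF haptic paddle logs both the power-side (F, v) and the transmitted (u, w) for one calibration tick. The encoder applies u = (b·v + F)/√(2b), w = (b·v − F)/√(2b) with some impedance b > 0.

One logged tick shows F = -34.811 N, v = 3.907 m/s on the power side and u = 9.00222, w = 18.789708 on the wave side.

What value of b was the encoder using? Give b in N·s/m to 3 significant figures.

u + w = 27.791928;  u + w = √(2b)·v, so √(2b) = 27.791928/3.907 = 7.113368.
b = (√(2b))²/2 = 50.600001/2 = 25.300001.
(Check via u − w = 2F/√(2b): u − w = -9.787488, 2F/√(2b) = -9.787488.)

b = 25.3 N·s/m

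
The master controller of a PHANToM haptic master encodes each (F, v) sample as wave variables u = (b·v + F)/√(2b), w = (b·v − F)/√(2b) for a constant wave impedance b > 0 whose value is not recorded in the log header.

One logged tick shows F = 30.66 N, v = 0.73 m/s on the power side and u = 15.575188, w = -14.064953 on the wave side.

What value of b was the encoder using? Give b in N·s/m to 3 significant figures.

u + w = 1.510235;  u + w = √(2b)·v, so √(2b) = 1.510235/0.73 = 2.068815.
b = (√(2b))²/2 = 4.279996/2 = 2.139998.
(Check via u − w = 2F/√(2b): u − w = 29.640141, 2F/√(2b) = 29.640155.)

b = 2.14 N·s/m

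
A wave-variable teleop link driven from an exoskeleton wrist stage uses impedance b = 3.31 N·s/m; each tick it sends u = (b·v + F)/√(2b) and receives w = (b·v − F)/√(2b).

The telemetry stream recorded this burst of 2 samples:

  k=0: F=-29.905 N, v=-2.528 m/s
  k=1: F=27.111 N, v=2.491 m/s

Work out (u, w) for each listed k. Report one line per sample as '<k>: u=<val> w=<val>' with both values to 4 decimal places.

k=0: b·v=3.31×(-2.528)=-8.3677; √(2b)=2.5729; u=(-8.3677+(-29.905))/2.5729=-14.8751, w=(-8.3677−(-29.905))/2.5729=8.3707
k=1: b·v=3.31×2.491=8.2452; √(2b)=2.5729; u=(8.2452+27.111)/2.5729=13.7416, w=(8.2452−27.111)/2.5729=-7.3324

0: u=-14.8751 w=8.3707
1: u=13.7416 w=-7.3324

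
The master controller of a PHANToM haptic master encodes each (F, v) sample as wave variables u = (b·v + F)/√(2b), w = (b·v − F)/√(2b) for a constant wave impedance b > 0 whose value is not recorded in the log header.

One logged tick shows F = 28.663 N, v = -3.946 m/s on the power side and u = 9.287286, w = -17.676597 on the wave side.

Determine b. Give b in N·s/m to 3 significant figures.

b = 2.26 N·s/m

u + w = -8.389311;  u + w = √(2b)·v, so √(2b) = -8.389311/(-3.946) = 2.126029.
b = (√(2b))²/2 = 4.520000/2 = 2.260000.
(Check via u − w = 2F/√(2b): u − w = 26.963883, 2F/√(2b) = 26.963882.)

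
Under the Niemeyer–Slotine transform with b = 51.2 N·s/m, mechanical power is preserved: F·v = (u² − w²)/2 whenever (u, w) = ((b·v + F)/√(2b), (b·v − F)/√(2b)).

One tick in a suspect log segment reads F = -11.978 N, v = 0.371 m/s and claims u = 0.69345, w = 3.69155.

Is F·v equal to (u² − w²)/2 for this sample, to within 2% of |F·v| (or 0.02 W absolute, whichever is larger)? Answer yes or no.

no

F·v = (-11.978)×0.371 = -4.44384 W.
(u² − w²)/2 = (0.48087 − 13.62754)/2 = -6.57333 W.
|Δ| = 2.12950;  2% of max(1, |F·v|) = 0.08888.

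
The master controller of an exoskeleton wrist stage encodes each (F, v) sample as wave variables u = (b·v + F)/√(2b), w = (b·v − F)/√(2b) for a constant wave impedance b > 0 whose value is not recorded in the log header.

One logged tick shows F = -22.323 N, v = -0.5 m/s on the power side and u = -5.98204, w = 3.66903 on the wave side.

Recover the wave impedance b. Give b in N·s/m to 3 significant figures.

u + w = -2.31301;  u + w = √(2b)·v, so √(2b) = -2.31301/(-0.5) = 4.62602.
b = (√(2b))²/2 = 21.40006/2 = 10.70003.
(Check via u − w = 2F/√(2b): u − w = -9.65107, 2F/√(2b) = -9.65106.)

b = 10.7 N·s/m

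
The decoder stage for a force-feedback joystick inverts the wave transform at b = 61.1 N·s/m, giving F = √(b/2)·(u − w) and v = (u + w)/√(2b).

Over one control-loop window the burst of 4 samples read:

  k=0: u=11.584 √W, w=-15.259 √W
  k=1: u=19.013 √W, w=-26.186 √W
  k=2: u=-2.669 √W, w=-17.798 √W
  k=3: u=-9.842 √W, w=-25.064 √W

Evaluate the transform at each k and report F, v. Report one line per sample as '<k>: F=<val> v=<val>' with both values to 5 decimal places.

0: F=148.36678 v=-0.33245
1: F=249.82416 v=-0.64888
2: F=83.62109 v=-1.85148
3: F=84.13512 v=-3.15765

k=0: u−w=26.84300, u+w=-3.67500; √(b/2)=5.52721, √(2b)=11.05441; F=5.52721×26.843=148.36678, v=-3.67500/11.05441=-0.33245
k=1: u−w=45.19900, u+w=-7.17300; √(b/2)=5.52721, √(2b)=11.05441; F=5.52721×45.199=249.82416, v=-7.17300/11.05441=-0.64888
k=2: u−w=15.12900, u+w=-20.46700; √(b/2)=5.52721, √(2b)=11.05441; F=5.52721×15.129=83.62109, v=-20.46700/11.05441=-1.85148
k=3: u−w=15.22200, u+w=-34.90600; √(b/2)=5.52721, √(2b)=11.05441; F=5.52721×15.222=84.13512, v=-34.90600/11.05441=-3.15765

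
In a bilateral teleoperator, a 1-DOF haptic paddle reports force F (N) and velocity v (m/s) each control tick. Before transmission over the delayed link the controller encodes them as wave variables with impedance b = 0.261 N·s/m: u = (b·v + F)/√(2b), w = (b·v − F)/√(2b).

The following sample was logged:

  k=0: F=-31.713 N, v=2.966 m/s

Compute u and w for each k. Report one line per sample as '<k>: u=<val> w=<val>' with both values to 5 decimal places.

k=0: b·v=0.261×2.966=0.77413; √(2b)=0.72250; u=(0.77413+(-31.713))/0.72250=-42.82223, w=(0.77413−(-31.713))/0.72250=44.96515

0: u=-42.82223 w=44.96515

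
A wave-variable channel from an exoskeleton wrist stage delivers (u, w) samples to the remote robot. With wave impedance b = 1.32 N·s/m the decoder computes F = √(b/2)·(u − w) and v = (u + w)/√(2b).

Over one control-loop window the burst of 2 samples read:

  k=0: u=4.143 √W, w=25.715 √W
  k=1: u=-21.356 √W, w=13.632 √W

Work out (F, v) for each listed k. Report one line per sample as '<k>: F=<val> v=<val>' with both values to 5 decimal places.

0: F=-17.52518 v=18.37633
1: F=-28.42439 v=-4.75379

k=0: u−w=-21.57200, u+w=29.85800; √(b/2)=0.81240, √(2b)=1.62481; F=0.81240×(-21.572)=-17.52518, v=29.85800/1.62481=18.37633
k=1: u−w=-34.98800, u+w=-7.72400; √(b/2)=0.81240, √(2b)=1.62481; F=0.81240×(-34.988)=-28.42439, v=-7.72400/1.62481=-4.75379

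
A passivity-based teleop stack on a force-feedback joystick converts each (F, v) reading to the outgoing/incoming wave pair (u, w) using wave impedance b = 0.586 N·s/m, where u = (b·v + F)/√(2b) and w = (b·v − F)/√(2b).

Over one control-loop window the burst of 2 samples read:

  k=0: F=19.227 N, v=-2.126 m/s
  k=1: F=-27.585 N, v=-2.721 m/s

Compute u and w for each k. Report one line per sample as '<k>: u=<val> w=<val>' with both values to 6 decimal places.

0: u=16.609402 w=-18.910987
1: u=-26.953436 w=24.007710

k=0: b·v=0.586×(-2.126)=-1.245836; √(2b)=1.082589; u=(-1.245836+19.227)/1.082589=16.609402, w=(-1.245836−19.227)/1.082589=-18.910987
k=1: b·v=0.586×(-2.721)=-1.594506; √(2b)=1.082589; u=(-1.594506+(-27.585))/1.082589=-26.953436, w=(-1.594506−(-27.585))/1.082589=24.007710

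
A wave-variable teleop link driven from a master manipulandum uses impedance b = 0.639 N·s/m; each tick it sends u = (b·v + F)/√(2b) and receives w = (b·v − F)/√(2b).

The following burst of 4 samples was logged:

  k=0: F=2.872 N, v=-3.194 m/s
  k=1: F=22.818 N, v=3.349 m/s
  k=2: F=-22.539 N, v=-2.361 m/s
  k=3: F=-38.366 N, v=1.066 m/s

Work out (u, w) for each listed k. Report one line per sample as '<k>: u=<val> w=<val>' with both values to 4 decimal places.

k=0: b·v=0.639×(-3.194)=-2.0410; √(2b)=1.1305; u=(-2.0410+2.872)/1.1305=0.7351, w=(-2.0410−2.872)/1.1305=-4.3459
k=1: b·v=0.639×3.349=2.1400; √(2b)=1.1305; u=(2.1400+22.818)/1.1305=22.0772, w=(2.1400−22.818)/1.1305=-18.2912
k=2: b·v=0.639×(-2.361)=-1.5087; √(2b)=1.1305; u=(-1.5087+(-22.539))/1.1305=-21.2720, w=(-1.5087−(-22.539))/1.1305=18.6029
k=3: b·v=0.639×1.066=0.6812; √(2b)=1.1305; u=(0.6812+(-38.366))/1.1305=-33.3350, w=(0.6812−(-38.366))/1.1305=34.5401

0: u=0.7351 w=-4.3459
1: u=22.0772 w=-18.2912
2: u=-21.2720 w=18.6029
3: u=-33.3350 w=34.5401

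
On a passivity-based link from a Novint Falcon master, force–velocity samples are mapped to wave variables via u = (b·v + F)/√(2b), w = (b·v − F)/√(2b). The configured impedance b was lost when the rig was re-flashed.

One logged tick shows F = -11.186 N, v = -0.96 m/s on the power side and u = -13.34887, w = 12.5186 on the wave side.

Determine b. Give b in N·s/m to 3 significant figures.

b = 0.374 N·s/m

u + w = -0.83027;  u + w = √(2b)·v, so √(2b) = -0.83027/(-0.96) = 0.86486.
b = (√(2b))²/2 = 0.74799/2 = 0.37400.
(Check via u − w = 2F/√(2b): u − w = -25.86747, 2F/√(2b) = -25.86763.)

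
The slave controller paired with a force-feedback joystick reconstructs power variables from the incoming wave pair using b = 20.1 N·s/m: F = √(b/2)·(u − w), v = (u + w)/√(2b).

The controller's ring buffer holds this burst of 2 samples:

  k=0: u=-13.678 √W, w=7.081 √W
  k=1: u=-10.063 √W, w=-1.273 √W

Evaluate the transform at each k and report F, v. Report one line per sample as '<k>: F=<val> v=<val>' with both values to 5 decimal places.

0: F=-65.80963 v=-1.04048
1: F=-27.86583 v=-1.78791

k=0: u−w=-20.75900, u+w=-6.59700; √(b/2)=3.17017, √(2b)=6.34035; F=3.17017×(-20.759)=-65.80963, v=-6.59700/6.34035=-1.04048
k=1: u−w=-8.79000, u+w=-11.33600; √(b/2)=3.17017, √(2b)=6.34035; F=3.17017×(-8.79)=-27.86583, v=-11.33600/6.34035=-1.78791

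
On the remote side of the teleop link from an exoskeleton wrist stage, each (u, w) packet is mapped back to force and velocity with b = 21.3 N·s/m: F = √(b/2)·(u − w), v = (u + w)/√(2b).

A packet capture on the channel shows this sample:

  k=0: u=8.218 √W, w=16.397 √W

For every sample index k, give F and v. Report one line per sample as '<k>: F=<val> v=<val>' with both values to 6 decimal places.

0: F=-26.691625 v=3.771334

k=0: u−w=-8.179000, u+w=24.615000; √(b/2)=3.263434, √(2b)=6.526868; F=3.263434×(-8.179)=-26.691625, v=24.615000/6.526868=3.771334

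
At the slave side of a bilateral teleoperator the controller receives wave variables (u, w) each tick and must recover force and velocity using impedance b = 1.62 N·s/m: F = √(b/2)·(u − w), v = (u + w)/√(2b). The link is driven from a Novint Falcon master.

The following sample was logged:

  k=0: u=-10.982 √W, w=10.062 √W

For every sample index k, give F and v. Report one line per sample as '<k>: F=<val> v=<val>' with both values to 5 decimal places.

0: F=-18.93960 v=-0.51111

k=0: u−w=-21.04400, u+w=-0.92000; √(b/2)=0.90000, √(2b)=1.80000; F=0.90000×(-21.044)=-18.93960, v=-0.92000/1.80000=-0.51111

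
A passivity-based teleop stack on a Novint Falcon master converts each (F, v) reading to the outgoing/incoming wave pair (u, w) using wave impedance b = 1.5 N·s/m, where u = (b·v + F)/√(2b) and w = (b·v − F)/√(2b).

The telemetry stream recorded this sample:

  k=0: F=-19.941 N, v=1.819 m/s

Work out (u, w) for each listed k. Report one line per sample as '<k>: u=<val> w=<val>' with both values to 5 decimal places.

0: u=-9.93764 w=13.08824

k=0: b·v=1.5×1.819=2.72850; √(2b)=1.73205; u=(2.72850+(-19.941))/1.73205=-9.93764, w=(2.72850−(-19.941))/1.73205=13.08824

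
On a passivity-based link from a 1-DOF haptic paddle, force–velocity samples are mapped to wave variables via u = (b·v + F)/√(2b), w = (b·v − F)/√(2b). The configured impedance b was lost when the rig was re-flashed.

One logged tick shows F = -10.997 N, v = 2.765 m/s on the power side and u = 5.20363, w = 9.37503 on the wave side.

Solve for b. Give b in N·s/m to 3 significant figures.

b = 13.9 N·s/m

u + w = 14.57866;  u + w = √(2b)·v, so √(2b) = 14.57866/2.765 = 5.27257.
b = (√(2b))²/2 = 27.80001/2 = 13.90000.
(Check via u − w = 2F/√(2b): u − w = -4.17140, 2F/√(2b) = -4.17140.)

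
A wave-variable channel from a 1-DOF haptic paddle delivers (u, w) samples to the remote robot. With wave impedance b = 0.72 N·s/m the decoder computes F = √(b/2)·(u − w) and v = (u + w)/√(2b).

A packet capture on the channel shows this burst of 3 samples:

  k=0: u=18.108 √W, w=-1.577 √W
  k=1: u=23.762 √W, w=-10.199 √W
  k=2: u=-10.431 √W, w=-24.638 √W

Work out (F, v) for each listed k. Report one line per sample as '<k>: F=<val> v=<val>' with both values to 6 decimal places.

0: F=11.811000 v=13.775833
1: F=20.376600 v=11.302500
2: F=8.524200 v=-29.224167

k=0: u−w=19.685000, u+w=16.531000; √(b/2)=0.600000, √(2b)=1.200000; F=0.600000×19.685=11.811000, v=16.531000/1.200000=13.775833
k=1: u−w=33.961000, u+w=13.563000; √(b/2)=0.600000, √(2b)=1.200000; F=0.600000×33.961=20.376600, v=13.563000/1.200000=11.302500
k=2: u−w=14.207000, u+w=-35.069000; √(b/2)=0.600000, √(2b)=1.200000; F=0.600000×14.207=8.524200, v=-35.069000/1.200000=-29.224167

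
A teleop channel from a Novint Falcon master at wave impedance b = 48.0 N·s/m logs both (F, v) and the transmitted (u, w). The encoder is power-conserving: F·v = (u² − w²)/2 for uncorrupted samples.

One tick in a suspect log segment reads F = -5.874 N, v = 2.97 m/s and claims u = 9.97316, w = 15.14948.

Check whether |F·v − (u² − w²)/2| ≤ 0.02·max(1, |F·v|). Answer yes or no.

no

F·v = (-5.874)×2.97 = -17.4458 W.
(u² − w²)/2 = (99.4639 − 229.5067)/2 = -65.0214 W.
|Δ| = 47.5756;  2% of max(1, |F·v|) = 0.3489.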